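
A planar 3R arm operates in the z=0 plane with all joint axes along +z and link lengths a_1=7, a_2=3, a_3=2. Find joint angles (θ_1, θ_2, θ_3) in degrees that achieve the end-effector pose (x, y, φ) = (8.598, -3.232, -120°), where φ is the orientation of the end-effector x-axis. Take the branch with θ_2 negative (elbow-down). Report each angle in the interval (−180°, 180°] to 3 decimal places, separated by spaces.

wrist centre = target − a_3·(cos φ, sin φ) = (9.5980, -1.4999)
cos θ_2 = (94.3715−7²−3²)/(2·7·3) = 0.8660; θ_2 = -30.0044° (elbow-down)
β = atan2(-1.4999,9.5980) = -8.8822°; ψ = atan2(-1.5002,9.5980) = -8.8837°
θ_1 = β − ψ = 0.0015°
θ_3 = φ − θ_1 − θ_2 = -89.9971° (wrapped to (-180°,180°])

0.001 -30.004 -89.997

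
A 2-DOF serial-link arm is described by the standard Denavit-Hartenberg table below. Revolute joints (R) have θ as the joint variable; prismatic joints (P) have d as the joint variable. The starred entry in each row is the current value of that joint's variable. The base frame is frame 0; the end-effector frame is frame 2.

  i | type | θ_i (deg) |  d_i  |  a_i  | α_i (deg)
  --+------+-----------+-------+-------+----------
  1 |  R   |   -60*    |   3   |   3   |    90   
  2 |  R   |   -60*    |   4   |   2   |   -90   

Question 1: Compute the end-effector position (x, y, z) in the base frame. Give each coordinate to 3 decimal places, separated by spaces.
after link 1: o_1 = (1.5000, -2.5981, 3.0000)
after link 2: o_2 = (-1.4641, -5.4641, 1.2679)

-1.464 -5.464 1.268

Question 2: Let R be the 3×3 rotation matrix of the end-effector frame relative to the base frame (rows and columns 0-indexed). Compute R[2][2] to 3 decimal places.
0.500

End-effector z-axis (col 2 of R) = (0.4330,-0.7500,0.5000)
R[2][2] = 0.5000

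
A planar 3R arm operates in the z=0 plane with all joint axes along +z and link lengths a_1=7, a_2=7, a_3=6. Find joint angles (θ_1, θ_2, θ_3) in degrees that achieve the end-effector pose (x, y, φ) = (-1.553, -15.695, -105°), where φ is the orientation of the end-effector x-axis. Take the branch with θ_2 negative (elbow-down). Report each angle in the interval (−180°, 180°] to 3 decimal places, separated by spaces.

-45.000 -90.001 30.001

wrist centre = target − a_3·(cos φ, sin φ) = (-0.0001, -9.8994)
cos θ_2 = (97.9990−7²−7²)/(2·7·7) = -0.0000; θ_2 = -90.0006° (elbow-down)
β = atan2(-9.8994,-0.0001) = -90.0005°; ψ = atan2(-7.0000,6.9999) = -45.0003°
θ_1 = β − ψ = -45.0002°
θ_3 = φ − θ_1 − θ_2 = 30.0008° (wrapped to (-180°,180°])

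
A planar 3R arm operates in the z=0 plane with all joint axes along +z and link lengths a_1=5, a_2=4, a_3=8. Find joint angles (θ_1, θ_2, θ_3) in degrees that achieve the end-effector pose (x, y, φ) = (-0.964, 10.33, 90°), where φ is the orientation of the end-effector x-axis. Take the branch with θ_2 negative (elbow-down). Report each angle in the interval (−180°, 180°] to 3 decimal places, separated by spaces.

wrist centre = target − a_3·(cos φ, sin φ) = (-0.9640, 2.3300)
cos θ_2 = (6.3582−5²−4²)/(2·5·4) = -0.8660; θ_2 = -150.0023° (elbow-down)
β = atan2(2.3300,-0.9640) = 112.4765°; ψ = atan2(-1.9999,1.5358) = -52.4771°
θ_1 = β − ψ = 164.9536°
θ_3 = φ − θ_1 − θ_2 = 75.0486° (wrapped to (-180°,180°])

164.954 -150.002 75.049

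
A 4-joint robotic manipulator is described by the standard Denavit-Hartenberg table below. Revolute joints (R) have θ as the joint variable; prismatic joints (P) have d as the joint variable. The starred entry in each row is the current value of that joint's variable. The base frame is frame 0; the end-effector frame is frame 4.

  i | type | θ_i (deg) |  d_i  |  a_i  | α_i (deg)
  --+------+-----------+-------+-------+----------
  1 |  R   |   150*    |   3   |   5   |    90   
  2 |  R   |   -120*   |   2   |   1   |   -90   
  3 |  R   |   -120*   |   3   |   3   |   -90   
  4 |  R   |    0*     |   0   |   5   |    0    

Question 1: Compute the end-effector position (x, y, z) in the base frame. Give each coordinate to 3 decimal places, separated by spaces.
after link 1: o_1 = (-4.3301, 2.5000, 3.0000)
after link 2: o_2 = (-2.8971, 3.9821, 2.1340)
after link 3: o_3 = (-4.4976, 7.9061, 1.9330)
after link 4: o_4 = (-3.4151, 12.2811, 4.0981)

-3.415 12.281 4.098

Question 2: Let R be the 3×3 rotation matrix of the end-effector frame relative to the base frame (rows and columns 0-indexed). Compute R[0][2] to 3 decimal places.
End-effector z-axis (col 2 of R) = (0.6250,0.2165,-0.7500)
R[0][2] = 0.6250

0.625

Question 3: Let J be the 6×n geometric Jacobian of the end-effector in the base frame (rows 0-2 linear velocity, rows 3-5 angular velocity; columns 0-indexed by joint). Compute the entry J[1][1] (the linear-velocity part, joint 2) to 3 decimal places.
axis z_1 = (0.5000,0.8660,0.0000); lever o_n−o_1 = (0.9151,9.7811,1.0981)
cross product → J_v[:, 1] = (0.9510,-0.5490,4.0981)
J_ω[:, 1] = z_1
entry J[1][1] = -0.5490

-0.549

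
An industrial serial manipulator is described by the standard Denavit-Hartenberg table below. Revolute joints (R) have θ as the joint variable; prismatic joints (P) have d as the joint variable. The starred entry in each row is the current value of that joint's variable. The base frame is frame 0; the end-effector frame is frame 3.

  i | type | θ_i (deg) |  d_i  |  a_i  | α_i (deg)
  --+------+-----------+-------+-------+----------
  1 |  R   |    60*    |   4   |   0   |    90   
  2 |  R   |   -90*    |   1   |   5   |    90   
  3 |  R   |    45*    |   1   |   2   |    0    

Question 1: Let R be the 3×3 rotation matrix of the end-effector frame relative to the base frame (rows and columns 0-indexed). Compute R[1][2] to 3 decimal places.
End-effector z-axis (col 2 of R) = (-0.5000,-0.8660,-0.0000)
R[1][2] = -0.8660

-0.866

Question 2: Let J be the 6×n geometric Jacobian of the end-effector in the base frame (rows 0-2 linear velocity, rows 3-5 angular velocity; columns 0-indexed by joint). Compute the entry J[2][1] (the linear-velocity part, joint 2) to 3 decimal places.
axis z_1 = (0.8660,-0.5000,0.0000); lever o_n−o_1 = (1.5908,-2.0731,-6.4142)
cross product → J_v[:, 1] = (3.2071,5.5549,-1.0000)
J_ω[:, 1] = z_1
entry J[2][1] = -1.0000

-1.000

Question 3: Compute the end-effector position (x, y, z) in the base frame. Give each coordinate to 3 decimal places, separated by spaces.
1.591 -2.073 -2.414

after link 1: o_1 = (0.0000, 0.0000, 4.0000)
after link 2: o_2 = (0.8660, -0.5000, -1.0000)
after link 3: o_3 = (1.5908, -2.0731, -2.4142)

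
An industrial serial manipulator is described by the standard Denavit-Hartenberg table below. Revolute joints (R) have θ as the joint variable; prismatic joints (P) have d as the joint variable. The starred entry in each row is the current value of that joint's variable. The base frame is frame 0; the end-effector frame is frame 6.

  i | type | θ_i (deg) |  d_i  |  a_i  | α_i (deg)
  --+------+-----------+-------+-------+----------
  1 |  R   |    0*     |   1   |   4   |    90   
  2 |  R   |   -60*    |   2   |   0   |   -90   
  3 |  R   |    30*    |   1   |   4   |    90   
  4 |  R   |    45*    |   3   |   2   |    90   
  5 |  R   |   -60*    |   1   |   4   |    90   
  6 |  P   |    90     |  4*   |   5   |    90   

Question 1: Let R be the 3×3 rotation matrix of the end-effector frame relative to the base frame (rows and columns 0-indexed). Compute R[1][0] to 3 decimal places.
0.354

End-effector x-axis (col 0 of R) = (-0.3062,0.3536,-0.8839)
R[1][0] = 0.3536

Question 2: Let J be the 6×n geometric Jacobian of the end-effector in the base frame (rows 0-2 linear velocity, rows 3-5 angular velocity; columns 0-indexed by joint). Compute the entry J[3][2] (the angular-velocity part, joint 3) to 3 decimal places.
0.866

axis z_2 = (0.8660,-0.0000,0.5000); lever o_n−o_2 = (0.6372,6.4448,-6.8310)
cross product → J_v[:, 2] = (-3.2224,6.2345,5.5813)
J_ω[:, 2] = z_2
entry J[3][2] = 0.8660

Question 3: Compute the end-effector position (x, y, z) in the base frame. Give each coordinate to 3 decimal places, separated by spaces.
after link 1: o_1 = (4.0000, 0.0000, 1.0000)
after link 2: o_2 = (4.0000, -2.0000, 1.0000)
after link 3: o_3 = (6.5981, -0.0000, -1.5000)
after link 4: o_4 = (9.1852, -1.8910, -3.1526)
after link 5: o_5 = (9.8501, 2.1697, -2.8900)
after link 6: o_6 = (4.6372, 4.4448, -5.8310)

4.637 4.445 -5.831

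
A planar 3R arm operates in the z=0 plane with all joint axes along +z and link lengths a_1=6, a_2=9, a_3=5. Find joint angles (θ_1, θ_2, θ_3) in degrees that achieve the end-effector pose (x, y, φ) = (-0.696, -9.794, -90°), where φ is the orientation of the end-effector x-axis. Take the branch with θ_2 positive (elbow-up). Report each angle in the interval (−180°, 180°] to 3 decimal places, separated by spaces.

149.998 150.003 -30.000

wrist centre = target − a_3·(cos φ, sin φ) = (-0.6960, -4.7940)
cos θ_2 = (23.4669−6²−9²)/(2·6·9) = -0.8660; θ_2 = 150.0026° (elbow-up)
β = atan2(-4.7940,-0.6960) = -98.2606°; ψ = atan2(4.4997,-1.7944) = 111.7418°
θ_1 = β − ψ = -210.0023°
θ_3 = φ − θ_1 − θ_2 = -30.0002° (wrapped to (-180°,180°])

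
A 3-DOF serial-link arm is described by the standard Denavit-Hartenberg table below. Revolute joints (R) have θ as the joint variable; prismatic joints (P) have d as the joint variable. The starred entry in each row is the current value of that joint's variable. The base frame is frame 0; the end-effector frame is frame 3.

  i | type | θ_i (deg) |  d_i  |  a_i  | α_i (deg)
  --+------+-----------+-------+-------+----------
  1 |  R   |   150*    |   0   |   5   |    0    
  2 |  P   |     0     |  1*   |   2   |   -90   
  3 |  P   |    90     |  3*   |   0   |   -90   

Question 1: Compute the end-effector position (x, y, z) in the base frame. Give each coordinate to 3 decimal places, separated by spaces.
after link 1: o_1 = (-4.3301, 2.5000, 0.0000)
after link 2: o_2 = (-6.0622, 3.5000, 1.0000)
after link 3: o_3 = (-7.5622, 0.9019, 1.0000)

-7.562 0.902 1.000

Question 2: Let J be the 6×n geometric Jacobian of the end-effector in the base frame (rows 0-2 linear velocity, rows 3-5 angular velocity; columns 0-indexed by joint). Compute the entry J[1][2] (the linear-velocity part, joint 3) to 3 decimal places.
prismatic axis z_2 = (-0.5000,-0.8660,0.0000)
J_v[:, 2] = z_2; J_ω[:, 2] = (0,0,0)
entry J[1][2] = -0.8660

-0.866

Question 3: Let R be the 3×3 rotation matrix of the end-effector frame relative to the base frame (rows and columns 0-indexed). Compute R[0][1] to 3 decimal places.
0.500

End-effector y-axis (col 1 of R) = (0.5000,0.8660,-0.0000)
R[0][1] = 0.5000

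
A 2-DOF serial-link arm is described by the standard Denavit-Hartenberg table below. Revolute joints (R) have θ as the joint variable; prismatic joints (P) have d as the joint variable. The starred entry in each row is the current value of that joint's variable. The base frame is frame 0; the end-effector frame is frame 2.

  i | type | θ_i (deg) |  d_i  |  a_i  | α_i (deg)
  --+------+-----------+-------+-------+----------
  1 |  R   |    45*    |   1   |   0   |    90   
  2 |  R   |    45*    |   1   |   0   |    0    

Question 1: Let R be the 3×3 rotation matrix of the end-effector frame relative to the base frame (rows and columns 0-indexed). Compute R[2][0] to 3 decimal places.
End-effector x-axis (col 0 of R) = (0.5000,0.5000,0.7071)
R[2][0] = 0.7071

0.707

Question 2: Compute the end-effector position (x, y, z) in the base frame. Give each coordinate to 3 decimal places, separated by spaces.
0.707 -0.707 1.000

after link 1: o_1 = (0.0000, 0.0000, 1.0000)
after link 2: o_2 = (0.7071, -0.7071, 1.0000)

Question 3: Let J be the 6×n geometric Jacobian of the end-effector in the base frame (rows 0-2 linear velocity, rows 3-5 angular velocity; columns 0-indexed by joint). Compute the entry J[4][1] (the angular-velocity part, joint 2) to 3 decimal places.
-0.707

axis z_1 = (0.7071,-0.7071,0.0000); lever o_n−o_1 = (0.7071,-0.7071,0.0000)
cross product → J_v[:, 1] = (0.0000,0.0000,0.0000)
J_ω[:, 1] = z_1
entry J[4][1] = -0.7071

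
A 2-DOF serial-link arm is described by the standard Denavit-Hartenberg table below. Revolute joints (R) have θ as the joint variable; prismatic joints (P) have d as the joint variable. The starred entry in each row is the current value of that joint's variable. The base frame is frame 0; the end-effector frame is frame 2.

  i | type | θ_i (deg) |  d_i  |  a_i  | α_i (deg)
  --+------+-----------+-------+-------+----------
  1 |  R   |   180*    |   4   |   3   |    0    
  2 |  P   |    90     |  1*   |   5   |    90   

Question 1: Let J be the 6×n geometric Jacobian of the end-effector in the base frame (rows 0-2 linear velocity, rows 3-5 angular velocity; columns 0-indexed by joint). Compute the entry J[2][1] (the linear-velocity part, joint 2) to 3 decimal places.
prismatic axis z_1 = (0.0000,0.0000,1.0000)
J_v[:, 1] = z_1; J_ω[:, 1] = (0,0,0)
entry J[2][1] = 1.0000

1.000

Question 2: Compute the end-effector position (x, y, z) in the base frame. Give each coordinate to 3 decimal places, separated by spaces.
after link 1: o_1 = (-3.0000, 0.0000, 4.0000)
after link 2: o_2 = (-3.0000, -5.0000, 5.0000)

-3.000 -5.000 5.000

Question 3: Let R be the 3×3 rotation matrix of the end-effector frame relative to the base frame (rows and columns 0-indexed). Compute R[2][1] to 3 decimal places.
End-effector y-axis (col 1 of R) = (0.0000,-0.0000,1.0000)
R[2][1] = 1.0000

1.000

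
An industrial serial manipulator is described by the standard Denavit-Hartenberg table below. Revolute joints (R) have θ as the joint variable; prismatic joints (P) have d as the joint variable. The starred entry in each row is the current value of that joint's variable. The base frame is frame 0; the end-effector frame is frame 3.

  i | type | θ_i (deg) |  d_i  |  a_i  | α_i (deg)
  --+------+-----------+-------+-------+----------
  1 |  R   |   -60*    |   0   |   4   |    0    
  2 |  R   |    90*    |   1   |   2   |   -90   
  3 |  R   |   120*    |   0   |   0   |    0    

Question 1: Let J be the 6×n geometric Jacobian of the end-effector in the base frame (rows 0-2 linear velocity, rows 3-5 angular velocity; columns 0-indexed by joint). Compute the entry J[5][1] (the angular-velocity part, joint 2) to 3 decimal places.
axis z_1 = (0.0000,0.0000,1.0000); lever o_n−o_1 = (1.7321,1.0000,1.0000)
cross product → J_v[:, 1] = (-1.0000,1.7321,0.0000)
J_ω[:, 1] = z_1
entry J[5][1] = 1.0000

1.000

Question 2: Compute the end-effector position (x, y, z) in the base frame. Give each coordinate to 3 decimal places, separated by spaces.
3.732 -2.464 1.000

after link 1: o_1 = (2.0000, -3.4641, 0.0000)
after link 2: o_2 = (3.7321, -2.4641, 1.0000)
after link 3: o_3 = (3.7321, -2.4641, 1.0000)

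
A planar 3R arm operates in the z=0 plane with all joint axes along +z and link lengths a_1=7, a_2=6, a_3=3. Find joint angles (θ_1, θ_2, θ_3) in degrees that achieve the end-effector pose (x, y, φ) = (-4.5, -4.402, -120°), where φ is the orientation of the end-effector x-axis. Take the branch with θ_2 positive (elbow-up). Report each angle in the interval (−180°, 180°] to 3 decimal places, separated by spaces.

wrist centre = target − a_3·(cos φ, sin φ) = (-3.0000, -1.8039)
cos θ_2 = (12.2541−7²−6²)/(2·7·6) = -0.8660; θ_2 = 149.9996° (elbow-up)
β = atan2(-1.8039,-3.0000) = -148.9812°; ψ = atan2(3.0000,1.8039) = 58.9823°
θ_1 = β − ψ = -207.9634°
θ_3 = φ − θ_1 − θ_2 = -62.0362° (wrapped to (-180°,180°])

152.037 150.000 -62.036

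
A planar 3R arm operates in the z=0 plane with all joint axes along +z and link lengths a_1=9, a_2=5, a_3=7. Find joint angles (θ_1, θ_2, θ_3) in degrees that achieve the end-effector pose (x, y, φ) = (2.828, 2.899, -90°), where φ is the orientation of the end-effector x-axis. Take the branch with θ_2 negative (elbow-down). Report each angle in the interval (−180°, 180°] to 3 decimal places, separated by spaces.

wrist centre = target − a_3·(cos φ, sin φ) = (2.8280, 9.8990)
cos θ_2 = (105.9878−9²−5²)/(2·9·5) = -0.0001; θ_2 = -90.0078° (elbow-down)
β = atan2(9.8990,2.8280) = 74.0561°; ψ = atan2(-5.0000,8.9993) = -29.0564°
θ_1 = β − ψ = 103.1126°
θ_3 = φ − θ_1 − θ_2 = -103.1048° (wrapped to (-180°,180°])

103.113 -90.008 -103.105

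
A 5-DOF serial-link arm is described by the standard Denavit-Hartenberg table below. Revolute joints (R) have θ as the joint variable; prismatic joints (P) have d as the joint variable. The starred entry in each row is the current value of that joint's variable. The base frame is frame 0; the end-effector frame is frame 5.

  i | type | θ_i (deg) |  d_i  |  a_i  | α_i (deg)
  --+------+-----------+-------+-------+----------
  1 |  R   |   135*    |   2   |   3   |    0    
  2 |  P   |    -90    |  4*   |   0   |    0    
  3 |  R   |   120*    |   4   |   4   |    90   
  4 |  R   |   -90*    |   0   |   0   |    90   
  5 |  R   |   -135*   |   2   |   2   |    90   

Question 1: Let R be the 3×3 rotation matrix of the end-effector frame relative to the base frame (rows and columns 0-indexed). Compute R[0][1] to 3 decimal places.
0.966

End-effector y-axis (col 1 of R) = (0.9659,-0.2588,-0.0000)
R[0][1] = 0.9659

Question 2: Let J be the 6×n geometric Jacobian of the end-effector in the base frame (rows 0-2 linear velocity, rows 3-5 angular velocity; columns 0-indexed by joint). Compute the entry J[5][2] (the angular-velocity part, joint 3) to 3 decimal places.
1.000

axis z_2 = (0.0000,0.0000,1.0000); lever o_n−o_2 = (-2.2979,-0.8484,5.4142)
cross product → J_v[:, 2] = (0.8484,-2.2979,0.0000)
J_ω[:, 2] = z_2
entry J[5][2] = 1.0000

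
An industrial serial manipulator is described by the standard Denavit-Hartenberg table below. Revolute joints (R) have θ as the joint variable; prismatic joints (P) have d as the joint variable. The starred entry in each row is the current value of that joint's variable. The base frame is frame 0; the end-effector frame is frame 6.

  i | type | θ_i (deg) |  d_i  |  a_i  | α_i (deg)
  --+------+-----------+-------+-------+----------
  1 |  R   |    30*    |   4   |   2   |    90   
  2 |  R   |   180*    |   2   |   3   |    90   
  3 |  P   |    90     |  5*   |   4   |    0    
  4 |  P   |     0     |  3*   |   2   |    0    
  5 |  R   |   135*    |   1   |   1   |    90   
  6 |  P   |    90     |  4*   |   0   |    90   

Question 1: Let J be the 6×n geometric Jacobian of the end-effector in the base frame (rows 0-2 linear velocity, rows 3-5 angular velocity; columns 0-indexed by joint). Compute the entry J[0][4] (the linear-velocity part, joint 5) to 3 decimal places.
axis z_4 = (0.0000,0.0000,1.0000); lever o_n−o_4 = (4.1225,-0.0694,1.0000)
cross product → J_v[:, 4] = (0.0694,4.1225,-0.0000)
J_ω[:, 4] = z_4
entry J[0][4] = 0.0694

0.069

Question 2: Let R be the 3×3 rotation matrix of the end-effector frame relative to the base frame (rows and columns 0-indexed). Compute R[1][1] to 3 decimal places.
-0.259

End-effector y-axis (col 1 of R) = (0.9659,-0.2588,-0.0000)
R[1][1] = -0.2588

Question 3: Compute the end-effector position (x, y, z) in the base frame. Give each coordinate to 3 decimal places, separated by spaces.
after link 1: o_1 = (1.7321, 1.0000, 4.0000)
after link 2: o_2 = (0.1340, -2.2321, 4.0000)
after link 3: o_3 = (2.1340, -5.6962, 9.0000)
after link 4: o_4 = (3.1340, -7.4282, 12.0000)
after link 5: o_5 = (3.3928, -6.4623, 13.0000)
after link 6: o_6 = (7.2565, -7.4976, 13.0000)

7.256 -7.498 13.000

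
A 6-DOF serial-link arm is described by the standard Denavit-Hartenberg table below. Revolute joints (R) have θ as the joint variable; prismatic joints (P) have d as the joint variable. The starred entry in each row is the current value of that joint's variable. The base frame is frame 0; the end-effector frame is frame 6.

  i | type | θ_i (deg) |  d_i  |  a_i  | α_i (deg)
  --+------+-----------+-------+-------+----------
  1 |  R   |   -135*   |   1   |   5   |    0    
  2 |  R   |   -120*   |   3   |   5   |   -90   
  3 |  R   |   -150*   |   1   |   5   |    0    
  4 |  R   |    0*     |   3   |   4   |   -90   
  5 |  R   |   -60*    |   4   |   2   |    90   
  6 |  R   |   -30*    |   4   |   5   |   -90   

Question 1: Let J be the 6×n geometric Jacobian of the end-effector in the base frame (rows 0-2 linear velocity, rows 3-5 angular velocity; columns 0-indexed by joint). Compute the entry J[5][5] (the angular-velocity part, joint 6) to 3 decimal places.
axis z_5 = (-0.6771,0.5950,-0.4330); lever o_n−o_5 = (-5.5217,-1.6090,-2.8146)
cross product → J_v[:, 5] = (-2.3715,0.4853,4.3750)
J_ω[:, 5] = z_5
entry J[5][5] = -0.4330

-0.433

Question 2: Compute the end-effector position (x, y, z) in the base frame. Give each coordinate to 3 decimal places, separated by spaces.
after link 1: o_1 = (-3.5355, -3.5355, 1.0000)
after link 2: o_2 = (-4.8296, 1.2941, 4.0000)
after link 3: o_3 = (-4.6748, -3.1473, 6.5000)
after link 4: o_4 = (-6.6760, -7.2698, 8.5000)
after link 5: o_5 = (-8.6426, -6.6228, 12.4641)
after link 6: o_6 = (-14.1643, -8.2317, 9.6495)

-14.164 -8.232 9.650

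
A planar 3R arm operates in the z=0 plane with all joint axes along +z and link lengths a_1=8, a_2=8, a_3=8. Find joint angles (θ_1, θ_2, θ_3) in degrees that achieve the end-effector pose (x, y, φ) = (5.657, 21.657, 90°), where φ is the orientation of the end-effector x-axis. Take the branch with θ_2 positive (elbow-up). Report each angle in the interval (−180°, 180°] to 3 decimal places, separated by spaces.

45.001 44.996 0.002

wrist centre = target − a_3·(cos φ, sin φ) = (5.6570, 13.6570)
cos θ_2 = (218.5153−8²−8²)/(2·8·8) = 0.7072; θ_2 = 44.9964° (elbow-up)
β = atan2(13.6570,5.6570) = 67.4997°; ψ = atan2(5.6565,13.6572) = 22.4982°
θ_1 = β − ψ = 45.0015°
θ_3 = φ − θ_1 − θ_2 = 0.0021° (wrapped to (-180°,180°])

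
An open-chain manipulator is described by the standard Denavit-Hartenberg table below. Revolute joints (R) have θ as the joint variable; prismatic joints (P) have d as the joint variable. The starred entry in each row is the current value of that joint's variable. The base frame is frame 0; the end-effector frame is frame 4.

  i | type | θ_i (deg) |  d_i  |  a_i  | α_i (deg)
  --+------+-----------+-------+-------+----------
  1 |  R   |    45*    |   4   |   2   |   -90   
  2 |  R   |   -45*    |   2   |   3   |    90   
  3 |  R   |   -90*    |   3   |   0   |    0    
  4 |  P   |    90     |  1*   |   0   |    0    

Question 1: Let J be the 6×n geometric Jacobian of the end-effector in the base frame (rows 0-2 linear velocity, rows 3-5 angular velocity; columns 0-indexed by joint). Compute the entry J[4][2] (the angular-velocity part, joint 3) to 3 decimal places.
-0.500

axis z_2 = (-0.5000,-0.5000,0.7071); lever o_n−o_2 = (-2.0000,-2.0000,2.8284)
cross product → J_v[:, 2] = (-0.0000,0.0000,0.0000)
J_ω[:, 2] = z_2
entry J[4][2] = -0.5000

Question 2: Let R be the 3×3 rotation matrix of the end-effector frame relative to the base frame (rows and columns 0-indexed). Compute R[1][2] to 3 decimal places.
End-effector z-axis (col 2 of R) = (-0.5000,-0.5000,0.7071)
R[1][2] = -0.5000

-0.500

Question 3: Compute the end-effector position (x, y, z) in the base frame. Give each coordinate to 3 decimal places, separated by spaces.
after link 1: o_1 = (1.4142, 1.4142, 4.0000)
after link 2: o_2 = (1.5000, 4.3284, 6.1213)
after link 3: o_3 = (0.0000, 2.8284, 8.2426)
after link 4: o_4 = (-0.5000, 2.3284, 8.9497)

-0.500 2.328 8.950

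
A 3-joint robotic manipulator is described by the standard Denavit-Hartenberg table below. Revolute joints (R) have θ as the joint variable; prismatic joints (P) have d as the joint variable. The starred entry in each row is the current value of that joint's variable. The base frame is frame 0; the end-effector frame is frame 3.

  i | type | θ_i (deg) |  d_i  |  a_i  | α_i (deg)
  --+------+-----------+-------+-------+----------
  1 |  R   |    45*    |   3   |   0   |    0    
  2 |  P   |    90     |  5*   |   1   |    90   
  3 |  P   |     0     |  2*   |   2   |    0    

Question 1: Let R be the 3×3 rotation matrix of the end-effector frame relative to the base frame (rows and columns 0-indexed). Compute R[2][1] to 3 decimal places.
1.000

End-effector y-axis (col 1 of R) = (-0.0000,-0.0000,1.0000)
R[2][1] = 1.0000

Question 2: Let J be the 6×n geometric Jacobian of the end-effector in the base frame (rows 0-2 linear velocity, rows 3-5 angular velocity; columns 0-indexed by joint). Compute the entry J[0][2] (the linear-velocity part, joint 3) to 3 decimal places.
0.707

prismatic axis z_2 = (0.7071,0.7071,0.0000)
J_v[:, 2] = z_2; J_ω[:, 2] = (0,0,0)
entry J[0][2] = 0.7071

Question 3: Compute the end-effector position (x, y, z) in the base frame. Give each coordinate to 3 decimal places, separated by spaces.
-0.707 3.536 8.000

after link 1: o_1 = (0.0000, 0.0000, 3.0000)
after link 2: o_2 = (-0.7071, 0.7071, 8.0000)
after link 3: o_3 = (-0.7071, 3.5355, 8.0000)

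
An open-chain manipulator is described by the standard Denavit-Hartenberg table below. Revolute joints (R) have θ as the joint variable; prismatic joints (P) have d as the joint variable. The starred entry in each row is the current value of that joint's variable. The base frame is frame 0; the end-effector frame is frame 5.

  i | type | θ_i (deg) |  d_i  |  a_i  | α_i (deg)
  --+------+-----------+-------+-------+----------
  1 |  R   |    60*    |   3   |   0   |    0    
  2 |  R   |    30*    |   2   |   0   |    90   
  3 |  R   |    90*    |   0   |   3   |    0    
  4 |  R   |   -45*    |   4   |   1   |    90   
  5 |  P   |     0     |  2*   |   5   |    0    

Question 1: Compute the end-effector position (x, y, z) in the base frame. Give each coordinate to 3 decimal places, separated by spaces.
after link 1: o_1 = (0.0000, 0.0000, 3.0000)
after link 2: o_2 = (0.0000, 0.0000, 5.0000)
after link 3: o_3 = (-0.0000, 0.0000, 8.0000)
after link 4: o_4 = (4.0000, 0.7071, 8.7071)
after link 5: o_5 = (4.0000, 5.6569, 10.8284)

4.000 5.657 10.828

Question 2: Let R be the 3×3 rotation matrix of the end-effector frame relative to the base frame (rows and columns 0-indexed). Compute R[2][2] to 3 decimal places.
-0.707

End-effector z-axis (col 2 of R) = (0.0000,0.7071,-0.7071)
R[2][2] = -0.7071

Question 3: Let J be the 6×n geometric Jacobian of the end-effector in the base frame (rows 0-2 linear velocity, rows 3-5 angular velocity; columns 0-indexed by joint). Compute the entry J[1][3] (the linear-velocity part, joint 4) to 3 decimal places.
axis z_3 = (1.0000,-0.0000,0.0000); lever o_n−o_3 = (4.0000,5.6569,2.8284)
cross product → J_v[:, 3] = (-0.0000,-2.8284,5.6569)
J_ω[:, 3] = z_3
entry J[1][3] = -2.8284

-2.828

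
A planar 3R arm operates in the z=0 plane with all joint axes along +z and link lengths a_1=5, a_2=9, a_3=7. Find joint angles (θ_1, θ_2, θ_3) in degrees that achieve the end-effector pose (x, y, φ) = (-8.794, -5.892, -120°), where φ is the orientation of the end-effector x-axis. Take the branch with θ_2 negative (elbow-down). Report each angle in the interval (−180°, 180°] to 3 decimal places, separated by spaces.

wrist centre = target − a_3·(cos φ, sin φ) = (-5.2940, 0.1702)
cos θ_2 = (28.0554−5²−9²)/(2·5·9) = -0.8661; θ_2 = -150.0030° (elbow-down)
β = atan2(0.1702,-5.2940) = 178.1588°; ψ = atan2(-4.4996,-2.7945) = -121.8422°
θ_1 = β − ψ = 300.0010°
θ_3 = φ − θ_1 − θ_2 = 90.0019° (wrapped to (-180°,180°])

-59.999 -150.003 90.002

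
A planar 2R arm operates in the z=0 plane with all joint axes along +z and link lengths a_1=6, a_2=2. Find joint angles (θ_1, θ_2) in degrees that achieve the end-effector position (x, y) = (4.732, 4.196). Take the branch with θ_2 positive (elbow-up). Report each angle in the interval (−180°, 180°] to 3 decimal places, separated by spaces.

cos θ_2 = (39.9982−6²−2²)/(2·6·2) = -0.0001; θ_2 = 90.0042° (elbow-up)
β = atan2(4.1960,4.7320) = 41.5643°; ψ = atan2(2.0000,5.9999) = 18.4354°
θ_1 = β − ψ = 23.1290°

23.129 90.004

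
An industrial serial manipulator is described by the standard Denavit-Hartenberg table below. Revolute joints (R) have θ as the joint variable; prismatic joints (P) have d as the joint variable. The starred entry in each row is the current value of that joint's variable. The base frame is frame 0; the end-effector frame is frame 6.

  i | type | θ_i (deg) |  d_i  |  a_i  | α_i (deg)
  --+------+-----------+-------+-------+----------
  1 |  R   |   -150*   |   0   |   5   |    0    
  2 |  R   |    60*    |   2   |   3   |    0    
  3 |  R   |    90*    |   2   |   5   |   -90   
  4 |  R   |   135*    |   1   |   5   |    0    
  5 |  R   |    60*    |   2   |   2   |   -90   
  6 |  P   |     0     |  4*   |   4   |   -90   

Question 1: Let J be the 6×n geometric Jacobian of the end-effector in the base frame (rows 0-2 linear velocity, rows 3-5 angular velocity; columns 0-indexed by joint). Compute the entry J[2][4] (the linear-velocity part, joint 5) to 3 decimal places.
axis z_4 = (0.0000,1.0000,0.0000); lever o_n−o_4 = (-4.7603,2.0000,5.4166)
cross product → J_v[:, 4] = (5.4166,-0.0000,4.7603)
J_ω[:, 4] = z_4
entry J[2][4] = 4.7603

4.760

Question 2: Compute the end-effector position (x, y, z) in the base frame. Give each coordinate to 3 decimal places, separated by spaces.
after link 1: o_1 = (-4.3301, -2.5000, 0.0000)
after link 2: o_2 = (-4.3301, -5.5000, 2.0000)
after link 3: o_3 = (0.6699, -5.5000, 4.0000)
after link 4: o_4 = (-2.8657, -4.5000, 0.4645)
after link 5: o_5 = (-4.7975, -2.5000, 0.9821)
after link 6: o_6 = (-7.6259, -2.5000, 5.8811)

-7.626 -2.500 5.881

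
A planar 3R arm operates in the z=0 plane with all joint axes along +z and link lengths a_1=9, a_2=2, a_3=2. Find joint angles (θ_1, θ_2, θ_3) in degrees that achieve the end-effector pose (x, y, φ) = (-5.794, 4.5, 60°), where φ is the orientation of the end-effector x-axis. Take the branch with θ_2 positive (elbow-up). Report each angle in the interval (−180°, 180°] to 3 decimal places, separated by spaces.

wrist centre = target − a_3·(cos φ, sin φ) = (-6.7940, 2.7679)
cos θ_2 = (53.8200−9²−2²)/(2·9·2) = -0.8661; θ_2 = 150.0099° (elbow-up)
β = atan2(2.7679,-6.7940) = 157.8335°; ψ = atan2(0.9997,7.2678) = 7.8320°
θ_1 = β − ψ = 150.0015°
θ_3 = φ − θ_1 − θ_2 = 119.9887° (wrapped to (-180°,180°])

150.001 150.010 119.989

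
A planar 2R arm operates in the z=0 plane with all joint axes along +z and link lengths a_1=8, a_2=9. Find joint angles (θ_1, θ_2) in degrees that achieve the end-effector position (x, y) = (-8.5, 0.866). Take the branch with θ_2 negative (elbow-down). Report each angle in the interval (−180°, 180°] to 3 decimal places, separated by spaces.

cos θ_2 = (73.0000−8²−9²)/(2·8·9) = -0.5000; θ_2 = -120.0000° (elbow-down)
β = atan2(0.8660,-8.5000) = 174.1826°; ψ = atan2(-7.7942,3.5000) = -65.8175°
θ_1 = β − ψ = 240.0002°

-120.000 -120.000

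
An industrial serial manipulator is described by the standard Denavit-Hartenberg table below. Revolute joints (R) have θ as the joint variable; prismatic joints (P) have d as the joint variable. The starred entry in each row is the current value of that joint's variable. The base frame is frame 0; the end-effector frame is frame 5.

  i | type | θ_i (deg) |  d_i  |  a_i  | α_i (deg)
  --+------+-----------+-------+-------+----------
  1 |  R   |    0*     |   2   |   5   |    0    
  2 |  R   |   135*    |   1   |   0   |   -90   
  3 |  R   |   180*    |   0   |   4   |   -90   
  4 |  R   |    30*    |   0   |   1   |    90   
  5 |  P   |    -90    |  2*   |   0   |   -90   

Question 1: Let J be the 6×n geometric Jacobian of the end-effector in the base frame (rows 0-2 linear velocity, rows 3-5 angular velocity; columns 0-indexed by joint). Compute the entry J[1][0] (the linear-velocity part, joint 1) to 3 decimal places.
8.277

axis z_0 = ẑ; lever o_n−o_0 = (8.2767,-5.0191,3.0000)
cross product → J_v[:, 0] = (5.0191,8.2767,-0.0000)
J_ω[:, 0] = z_0
entry J[1][0] = 8.2767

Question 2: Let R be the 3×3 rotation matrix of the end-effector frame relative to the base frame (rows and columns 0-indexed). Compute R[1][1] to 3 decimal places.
0.966

End-effector y-axis (col 1 of R) = (0.2588,0.9659,-0.0000)
R[1][1] = 0.9659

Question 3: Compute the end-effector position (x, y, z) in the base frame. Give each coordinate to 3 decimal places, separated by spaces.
after link 1: o_1 = (5.0000, 0.0000, 2.0000)
after link 2: o_2 = (5.0000, 0.0000, 3.0000)
after link 3: o_3 = (7.8284, -2.8284, 3.0000)
after link 4: o_4 = (8.7944, -3.0872, 3.0000)
after link 5: o_5 = (8.2767, -5.0191, 3.0000)

8.277 -5.019 3.000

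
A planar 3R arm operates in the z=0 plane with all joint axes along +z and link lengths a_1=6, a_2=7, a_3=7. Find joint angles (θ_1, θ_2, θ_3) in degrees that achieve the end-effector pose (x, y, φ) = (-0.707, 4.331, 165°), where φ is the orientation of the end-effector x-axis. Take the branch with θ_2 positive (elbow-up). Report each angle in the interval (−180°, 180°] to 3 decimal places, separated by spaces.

wrist centre = target − a_3·(cos φ, sin φ) = (6.0545, 2.5193)
cos θ_2 = (43.0034−6²−7²)/(2·6·7) = -0.5000; θ_2 = 119.9973° (elbow-up)
β = atan2(2.5193,6.0545) = 22.5922°; ψ = atan2(6.0623,2.5003) = 67.5873°
θ_1 = β − ψ = -44.9952°
θ_3 = φ − θ_1 − θ_2 = 89.9979° (wrapped to (-180°,180°])

-44.995 119.997 89.998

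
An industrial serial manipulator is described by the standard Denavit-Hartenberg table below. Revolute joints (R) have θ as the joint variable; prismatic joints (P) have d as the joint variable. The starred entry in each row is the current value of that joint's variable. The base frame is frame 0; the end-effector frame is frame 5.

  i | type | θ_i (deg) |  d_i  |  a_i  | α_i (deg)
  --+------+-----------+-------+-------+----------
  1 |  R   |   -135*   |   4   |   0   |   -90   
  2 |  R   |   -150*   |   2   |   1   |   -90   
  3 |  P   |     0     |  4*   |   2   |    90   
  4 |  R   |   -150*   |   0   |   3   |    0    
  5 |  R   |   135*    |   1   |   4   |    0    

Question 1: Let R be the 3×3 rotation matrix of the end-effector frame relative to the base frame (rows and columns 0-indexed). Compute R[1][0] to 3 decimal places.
End-effector x-axis (col 0 of R) = (0.6830,0.6830,0.2588)
R[1][0] = 0.6830

0.683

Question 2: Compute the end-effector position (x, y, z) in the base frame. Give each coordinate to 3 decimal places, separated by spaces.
4.216 -0.027 7.401

after link 1: o_1 = (0.0000, 0.0000, 4.0000)
after link 2: o_2 = (2.0266, -0.8018, 4.5000)
after link 3: o_3 = (1.8371, -0.9913, 8.9641)
after link 4: o_4 = (0.7765, -2.0520, 6.3660)
after link 5: o_5 = (4.2156, -0.0270, 7.4013)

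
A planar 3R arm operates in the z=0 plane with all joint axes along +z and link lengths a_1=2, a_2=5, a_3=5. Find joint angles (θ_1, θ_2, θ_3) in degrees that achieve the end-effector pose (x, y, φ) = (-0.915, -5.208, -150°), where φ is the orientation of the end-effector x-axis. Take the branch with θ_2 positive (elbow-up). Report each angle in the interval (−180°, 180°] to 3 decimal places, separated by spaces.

-135.012 120.012 -135.000

wrist centre = target − a_3·(cos φ, sin φ) = (3.4151, -2.7080)
cos θ_2 = (18.9964−2²−5²)/(2·2·5) = -0.5002; θ_2 = 120.0121° (elbow-up)
β = atan2(-2.7080,3.4151) = -38.4124°; ψ = atan2(4.3296,-0.5009) = 96.5995°
θ_1 = β − ψ = -135.0119°
θ_3 = φ − θ_1 − θ_2 = -135.0002° (wrapped to (-180°,180°])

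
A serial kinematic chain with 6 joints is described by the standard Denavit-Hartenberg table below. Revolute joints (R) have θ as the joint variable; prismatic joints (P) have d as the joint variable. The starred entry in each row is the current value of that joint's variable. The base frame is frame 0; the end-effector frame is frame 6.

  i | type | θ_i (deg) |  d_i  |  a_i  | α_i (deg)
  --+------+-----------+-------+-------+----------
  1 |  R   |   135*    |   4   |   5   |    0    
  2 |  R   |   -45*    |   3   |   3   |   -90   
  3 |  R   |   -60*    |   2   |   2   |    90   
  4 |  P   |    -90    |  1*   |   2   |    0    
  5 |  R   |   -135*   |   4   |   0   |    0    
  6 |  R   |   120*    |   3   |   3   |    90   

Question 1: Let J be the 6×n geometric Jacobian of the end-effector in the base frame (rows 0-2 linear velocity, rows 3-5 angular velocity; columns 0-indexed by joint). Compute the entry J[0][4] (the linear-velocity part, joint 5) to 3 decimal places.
axis z_4 = (-0.0000,-0.8660,0.5000); lever o_n−o_4 = (2.8978,-6.4504,2.8276)
cross product → J_v[:, 4] = (0.7765,1.4489,2.5095)
J_ω[:, 4] = z_4
entry J[0][4] = 0.7765

0.776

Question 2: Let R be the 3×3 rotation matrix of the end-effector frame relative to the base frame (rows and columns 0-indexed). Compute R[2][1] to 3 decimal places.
End-effector y-axis (col 1 of R) = (-0.0000,-0.8660,0.5000)
R[2][1] = 0.5000

0.500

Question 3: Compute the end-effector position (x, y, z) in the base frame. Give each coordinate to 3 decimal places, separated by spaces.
after link 1: o_1 = (-3.5355, 3.5355, 4.0000)
after link 2: o_2 = (-3.5355, 6.5355, 7.0000)
after link 3: o_3 = (-5.5355, 7.5355, 8.7321)
after link 4: o_4 = (-3.5355, 6.6695, 9.2321)
after link 5: o_5 = (-3.5355, 3.2054, 11.2321)
after link 6: o_6 = (-0.6378, 0.2191, 12.0596)

-0.638 0.219 12.060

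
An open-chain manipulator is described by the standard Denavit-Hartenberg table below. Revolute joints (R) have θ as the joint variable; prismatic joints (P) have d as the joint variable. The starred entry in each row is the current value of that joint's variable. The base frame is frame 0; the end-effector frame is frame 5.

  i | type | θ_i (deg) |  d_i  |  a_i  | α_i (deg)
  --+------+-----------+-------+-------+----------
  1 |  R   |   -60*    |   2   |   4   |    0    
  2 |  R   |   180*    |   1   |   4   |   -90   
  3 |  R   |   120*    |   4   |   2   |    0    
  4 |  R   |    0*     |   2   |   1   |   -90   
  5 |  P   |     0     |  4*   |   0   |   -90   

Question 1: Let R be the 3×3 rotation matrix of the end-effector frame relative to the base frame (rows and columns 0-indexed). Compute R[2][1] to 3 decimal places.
-0.500

End-effector y-axis (col 1 of R) = (-0.4330,0.7500,-0.5000)
R[2][1] = -0.5000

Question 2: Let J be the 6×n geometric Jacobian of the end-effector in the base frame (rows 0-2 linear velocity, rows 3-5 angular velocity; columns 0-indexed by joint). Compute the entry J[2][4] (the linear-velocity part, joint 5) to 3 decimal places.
prismatic axis z_4 = (0.4330,-0.7500,0.5000)
J_v[:, 4] = z_4; J_ω[:, 4] = (0,0,0)
entry J[2][4] = 0.5000

0.500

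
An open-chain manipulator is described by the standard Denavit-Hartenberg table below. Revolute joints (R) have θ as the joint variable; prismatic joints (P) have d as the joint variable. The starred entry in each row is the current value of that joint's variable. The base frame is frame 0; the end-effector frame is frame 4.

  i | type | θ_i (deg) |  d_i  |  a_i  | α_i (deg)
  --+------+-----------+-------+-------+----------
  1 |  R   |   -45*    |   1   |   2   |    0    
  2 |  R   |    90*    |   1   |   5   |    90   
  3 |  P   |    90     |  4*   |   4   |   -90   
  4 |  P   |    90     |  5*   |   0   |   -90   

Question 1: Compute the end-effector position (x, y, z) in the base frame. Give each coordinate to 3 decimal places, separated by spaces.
after link 1: o_1 = (1.4142, -1.4142, 1.0000)
after link 2: o_2 = (4.9497, 2.1213, 2.0000)
after link 3: o_3 = (7.7782, -0.7071, 6.0000)
after link 4: o_4 = (4.2426, -4.2426, 6.0000)

4.243 -4.243 6.000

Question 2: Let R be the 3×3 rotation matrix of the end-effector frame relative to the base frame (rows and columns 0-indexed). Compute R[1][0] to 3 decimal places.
End-effector x-axis (col 0 of R) = (-0.7071,0.7071,0.0000)
R[1][0] = 0.7071

0.707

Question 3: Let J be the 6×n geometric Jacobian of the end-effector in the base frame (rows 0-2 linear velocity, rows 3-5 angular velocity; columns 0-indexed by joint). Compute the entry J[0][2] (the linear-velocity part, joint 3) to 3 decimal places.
prismatic axis z_2 = (0.7071,-0.7071,0.0000)
J_v[:, 2] = z_2; J_ω[:, 2] = (0,0,0)
entry J[0][2] = 0.7071

0.707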